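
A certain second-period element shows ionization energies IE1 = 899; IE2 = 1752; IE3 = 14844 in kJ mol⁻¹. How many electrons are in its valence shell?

2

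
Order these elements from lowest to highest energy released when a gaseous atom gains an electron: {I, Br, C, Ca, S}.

C is in period 2, group 14; S is in period 3, group 16; Ca is in period 4, group 2; Br is in period 4, group 17; I is in period 5, group 17.
Adding an electron releases more energy for atoms nearer the top right (short of the noble gases).
Neither a single period nor a single group — weigh both effects.
C > Ca: relative to Ca, both the across-period and down-group shifts push C's electron affinity up.
S > C: the two effects oppose for this pair; the across-period effect wins (200 vs 122 kJ/mol).
I > S: the two effects oppose for this pair; the across-period effect wins (295 vs 200 kJ/mol).
Br > I: Br sits above I in group 17, so the down-group effect alone puts Br higher.
Approximate values (kJ/mol): C 122, S 200, Ca 2, Br 325, I 295.
So from lowest to highest: Ca < C < S < I < Br.

Ca, C, S, I, Br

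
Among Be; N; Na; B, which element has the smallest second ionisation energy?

Be

The second ionization energy removes an electron from the +1 ion. For each element: Be⁺ still has 1 valence electron; N⁺ still has 4 valence electrons; Na⁺ is the bare [Ne] core; B⁺ still has 2 valence electrons.
Breaking into a closed-shell core is much more expensive than removing a leftover valence electron — Na has the largest IE_2 here.
Valence configurations: Be⁺ [He]2s¹, N⁺ [He]2s²2p², B⁺ [He]2s².
Approximate IE_2 values (kJ/mol): Be 1757, N 2856, Na 4562, B 2427.
So the second ionization energies run Be < B < N < Na.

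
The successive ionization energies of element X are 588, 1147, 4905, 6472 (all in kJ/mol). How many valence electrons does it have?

2

Look for the largest jump between consecutive ionization energies: IE3/IE2 ≈ 4.3, far larger than any earlier ratio.
That jump marks the point where a core electron is being removed. So the atom has 2 valence electrons.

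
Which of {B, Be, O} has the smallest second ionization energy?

Be

Consider each +1 ion: B⁺ still has 2 valence electrons; Be⁺ still has 1 valence electron; O⁺ still has 5 valence electrons.
All are still removing valence electrons, so compare the +1 ions as you would atoms: IE_2 generally rises across a period (higher Z_eff) and falls down a group (larger shell), subject to the usual subshell exceptions.
Valence configurations: B⁺ [He]2s², Be⁺ [He]2s¹, O⁺ [He]2s²2p³.
Tabulated IE_2 (kJ/mol): B 2427, Be 1757, O 3388.
So the second ionization energies run Be < B < O.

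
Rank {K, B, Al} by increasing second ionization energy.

After 1 electron has been removed, what remains? K⁺ is the bare [Ar] core; B⁺ still has 2 valence electrons; Al⁺ still has 2 valence electrons.
Core electrons are held far more tightly than valence electrons, so K tops the IE_2 order.
Valence configurations: B⁺ [He]2s², Al⁺ [Ne]3s².
The numbers (kJ/mol): K 3052, B 2427, Al 1817.
Hence IE_2: Al < B < K.

Al < B < K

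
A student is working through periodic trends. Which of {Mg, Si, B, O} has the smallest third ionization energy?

Si

The third ionization energy removes an electron from the +2 ion. For each element: Mg²⁺ is the bare [Ne] core; Si²⁺ still has 2 valence electrons; B²⁺ still has 1 valence electron; O²⁺ still has 4 valence electrons.
Core electrons are held far more tightly than valence electrons, so Mg tops the IE_3 order.
Valence configurations: Si²⁺ [Ne]3s², B²⁺ [He]2s¹, O²⁺ [He]2s²2p².
Approximate IE_3 values (kJ/mol): Mg 7733, Si 3232, B 3660, O 5300.
Putting it together, IE_3: Si < B < O < Mg.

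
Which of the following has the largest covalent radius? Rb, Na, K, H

Rb

H is in period 1, group 1; Na is in period 3, group 1; K is in period 4, group 1; Rb is in period 5, group 1.
Atomic radius shrinks across a period as nuclear charge pulls the same shell inward, and grows down a group as new shells are added.
All are in group 1, so atomic radius increases down the group.
The largest covalent radius among these belongs to Rb.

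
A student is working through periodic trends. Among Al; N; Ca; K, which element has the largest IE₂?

After 1 electron has been removed, what remains? Al⁺ still has 2 valence electrons; N⁺ still has 4 valence electrons; Ca⁺ still has 1 valence electron; K⁺ is the bare [Ar] core.
Core electrons are held far more tightly than valence electrons, so K tops the IE_2 order.
Valence configurations: Al⁺ [Ne]3s², N⁺ [He]2s²2p², Ca⁺ [Ar]4s¹.
The numbers (kJ/mol): Al 1817, N 2856, Ca 1145, K 3052.
So the second ionization energies run Ca < Al < N < K.

K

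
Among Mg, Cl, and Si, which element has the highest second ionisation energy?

Cl

The second ionization energy removes an electron from the +1 ion. For each element: Mg⁺ still has 1 valence electron; Cl⁺ still has 6 valence electrons; Si⁺ still has 3 valence electrons.
All are still removing valence electrons, so compare the +1 ions as you would atoms: IE_2 generally rises across a period (higher Z_eff) and falls down a group (larger shell), subject to the usual subshell exceptions.
Valence configurations: Mg⁺ [Ne]3s¹, Cl⁺ [Ne]3s²3p⁴, Si⁺ [Ne]3s²3p¹.
Tabulated IE_2 (kJ/mol): Mg 1451, Cl 2298, Si 1577.
So the second ionization energies run Mg < Si < Cl.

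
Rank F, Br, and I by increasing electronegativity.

I < Br < F

Atoms toward the upper right of the periodic table pull bonding electrons most strongly.
All are in group 17, so electronegativity increases up the group.
So from lowest to highest: I < Br < F.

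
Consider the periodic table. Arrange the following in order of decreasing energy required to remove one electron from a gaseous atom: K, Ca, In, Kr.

Kr > Ca > In > K

K is in period 4, group 1; Ca is in period 4, group 2; Kr is in period 4, group 18; In is in period 5, group 13.
Removing the outermost electron gets harder across a period and easier down a group.
Neither a single period nor a single group — weigh both effects.
In > K: period and group pull opposite ways; the across-period shift dominates (558 vs 419 kJ/mol).
Ca > In: period and group pull opposite ways; the down-group shift dominates (590 vs 558 kJ/mol).
Kr > Ca: both are in period 4; the period trend gives Kr the larger value.
Approximate values (kJ/mol): K 419, Ca 590, Kr 1351, In 558.
So from highest to lowest: Kr > Ca > In > K.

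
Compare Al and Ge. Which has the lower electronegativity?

Al is in period 3, group 13; Ge is in period 4, group 14.
EN rises left→right (higher Z_eff, smaller atoms) and falls top→bottom (larger, more shielded atoms).
These sit on a diagonal, where the across-period and down-group effects partly cancel.
Ge > Al: period and group pull opposite ways; the across-period shift dominates (2.01 vs 1.61).
Approximate values (Pauling): Al 1.61, Ge 2.01.
So Al has the lower electronegativity (Al < Ge).

Al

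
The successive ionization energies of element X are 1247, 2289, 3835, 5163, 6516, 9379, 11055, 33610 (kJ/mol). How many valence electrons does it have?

Look for the largest jump between consecutive ionization energies: IE8/IE7 ≈ 3.0, far larger than any earlier ratio.
That jump marks the point where a core electron is being removed. So the atom has 7 valence electrons.

7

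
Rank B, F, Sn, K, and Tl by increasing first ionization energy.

B is in period 2, group 13; F is in period 2, group 17; K is in period 4, group 1; Sn is in period 5, group 14; Tl is in period 6, group 13.
First ionization energy rises across a period (greater Z_eff holds electrons more tightly) and falls down a group (valence electrons are farther from the nucleus).
These span different periods and groups, so the two trends combine.
Tl > K: the two effects oppose for this pair; the across-period effect wins (589 vs 419 kJ/mol).
Sn > Tl: relative to Tl, both the across-period and down-group shifts push Sn's first ionization energy up.
B > Sn: the two effects oppose for this pair; the down-group effect wins (801 vs 709 kJ/mol).
F > B: F lies to the right of B in period 2, so the across-period effect alone puts F higher.
Tabulated first ionization energy (kJ/mol): B 801, F 1681, K 419, Sn 709, Tl 589.
So from lowest to highest: K < Tl < Sn < B < F.

K < Tl < Sn < B < F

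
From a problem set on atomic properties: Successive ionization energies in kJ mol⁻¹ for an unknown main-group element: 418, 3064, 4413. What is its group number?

Look for the largest jump between consecutive ionization energies: IE2/IE1 ≈ 7.3, far larger than any earlier ratio.
That jump marks the point where a core electron is being removed. So the atom has 1 valence electron.
A main-group element with 1 valence electron is in group 1.

Group 1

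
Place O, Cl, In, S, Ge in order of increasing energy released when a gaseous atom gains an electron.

In < Ge < O < S < Cl

Adding an electron releases more energy for atoms nearer the top right (short of the noble gases).
These span different periods and groups, so the two trends combine.
Ge > In: both effects reinforce here, so Ge is clearly the higher of the two.
O > Ge: relative to Ge, both the across-period and down-group shifts push O's electron affinity up.
S > O: this pair runs against the simple trend — see the exception note.
Cl > S: both are in period 3; the period trend gives Cl the larger value.
Note the exception: S has a higher electron affinity than O, contrary to the simple trend — the compact 2p subshell of O repels the added electron more than S's larger 3p does.
Tabulated electron affinity (kJ/mol): O 141, S 200, Cl 349, Ge 119, In 29.
So from lowest to highest: In < Ge < O < S < Cl.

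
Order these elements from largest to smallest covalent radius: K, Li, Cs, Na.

Cs, K, Na, Li

Li is in period 2, group 1; Na is in period 3, group 1; K is in period 4, group 1; Cs is in period 6, group 1.
Across a period the added protons contract the valence shell; down a group each new principal shell makes the atom larger.
All are in group 1, so atomic radius increases down the group.
So from largest to smallest: Cs > K > Na > Li.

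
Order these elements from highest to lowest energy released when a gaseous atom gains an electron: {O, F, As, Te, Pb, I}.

F > I > Te > O > As > Pb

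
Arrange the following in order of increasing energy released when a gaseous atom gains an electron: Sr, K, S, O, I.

Sr < K < O < S < I

Adding an electron releases more energy for atoms nearer the top right (short of the noble gases).
These span different periods and groups, so the two trends combine.
K > Sr: period and group pull opposite ways; the down-group shift dominates (48 vs 5 kJ/mol).
O > K: both effects reinforce here, so O is clearly the higher of the two.
S > O: this pair runs against the simple trend — see the exception note.
I > S: period and group pull opposite ways; the across-period shift dominates (295 vs 200 kJ/mol).
Note the exception: S has a higher electron affinity than O, contrary to the simple trend — the compact 2p subshell of O repels the added electron more than S's larger 3p does.
Tabulated electron affinity (kJ/mol): O 141, S 200, K 48, Sr 5, I 295.
So from lowest to highest: Sr < K < O < S < I.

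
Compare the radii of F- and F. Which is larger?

F-

Forming F- adds 1 electron to F. More electron–electron repulsion in the same shell, with unchanged nuclear charge, lets the cloud expand.
An anion is larger than its parent atom: F- > F.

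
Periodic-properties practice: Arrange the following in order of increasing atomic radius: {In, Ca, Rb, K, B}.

B < In < Ca < K < Rb

B is in period 2, group 13; K is in period 4, group 1; Ca is in period 4, group 2; Rb is in period 5, group 1; In is in period 5, group 13.
Across a period the added protons contract the valence shell; down a group each new principal shell makes the atom larger.
Here both period and group differ, so the two effects have to be weighed against each other.
In > B: In sits below B in group 13, so the down-group effect alone puts In larger.
Ca > In: period and group pull opposite ways; the across-period shift dominates (171 vs 142 pm).
K > Ca: both are in period 4; the period trend gives K the larger value.
Rb > K: Rb sits below K in group 1, so the down-group effect alone puts Rb larger.
Tabulated atomic radius (pm): B 85, K 196, Ca 171, Rb 210, In 142.
So from smallest to largest: B < In < Ca < K < Rb.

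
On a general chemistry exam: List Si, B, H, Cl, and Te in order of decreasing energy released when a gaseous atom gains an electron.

Cl, Te, Si, H, B

H is in period 1, group 1; B is in period 2, group 13; Si is in period 3, group 14; Cl is in period 3, group 17; Te is in period 5, group 16.
Atoms with high Z_eff and room in the valence shell (especially the halogens) have the most exothermic electron affinities.
Neither a single period nor a single group — weigh both effects.
H > B: period and group pull opposite ways; the down-group shift dominates (73 vs 27 kJ/mol).
Si > H: the two effects oppose for this pair; the across-period effect wins (134 vs 73 kJ/mol).
Te > Si: period and group pull opposite ways; the across-period shift dominates (190 vs 134 kJ/mol).
Cl > Te: relative to Te, both the across-period and down-group shifts push Cl's electron affinity up.
Approximate values (kJ/mol): H 73, B 27, Si 134, Cl 349, Te 190.
So from highest to lowest: Cl > Te > Si > H > B.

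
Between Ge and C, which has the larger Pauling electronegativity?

C is in period 2, group 14; Ge is in period 4, group 14.
Electronegativity increases across a period and decreases down a group, tracking effective nuclear charge and atomic size.
All are in group 14, so electronegativity increases up the group.
So C has the larger Pauling electronegativity (C > Ge).

C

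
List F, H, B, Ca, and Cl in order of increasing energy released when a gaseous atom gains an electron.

H is in period 1, group 1; B is in period 2, group 13; F is in period 2, group 17; Cl is in period 3, group 17; Ca is in period 4, group 2.
EA tends to increase across a period and decrease down a group, though the pattern is less regular than for IE or radius.
These span different periods and groups, so the two trends combine.
B > Ca: relative to Ca, both the across-period and down-group shifts push B's electron affinity up.
H > B: period and group pull opposite ways; the down-group shift dominates (73 vs 27 kJ/mol).
F > H: the two effects oppose for this pair; the across-period effect wins (328 vs 73 kJ/mol).
Cl > F: this pair runs against the simple trend — see the exception note.
Note the exception: Cl has a higher electron affinity than F, contrary to the simple trend — F's small 2p subshell makes the incoming electron feel strong e⁻–e⁻ repulsion, so Cl actually releases more energy on gaining an electron.
Approximate values (kJ/mol): H 73, B 27, F 328, Cl 349, Ca 2.
So from lowest to highest: Ca < B < H < F < Cl.

Ca, B, H, F, Cl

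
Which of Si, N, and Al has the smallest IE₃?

Al

The third ionization energy removes an electron from the +2 ion. For each element: Si²⁺ still has 2 valence electrons; N²⁺ still has 3 valence electrons; Al²⁺ still has 1 valence electron.
All are still removing valence electrons, so compare the +2 ions as you would atoms: IE_3 generally rises across a period (higher Z_eff) and falls down a group (larger shell), subject to the usual subshell exceptions.
Valence configurations: Si²⁺ [Ne]3s², N²⁺ [He]2s²2p¹, Al²⁺ [Ne]3s¹.
Tabulated IE_3 (kJ/mol): Si 3232, N 4578, Al 2745.
Hence IE_3: Al < Si < N.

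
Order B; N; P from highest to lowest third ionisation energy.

N > B > P

After 2 electrons have been removed, what remains? B²⁺ still has 1 valence electron; N²⁺ still has 3 valence electrons; P²⁺ still has 3 valence electrons.
All are still removing valence electrons, so compare the +2 ions as you would atoms: IE_3 generally rises across a period (higher Z_eff) and falls down a group (larger shell), subject to the usual subshell exceptions.
Valence configurations: B²⁺ [He]2s¹, N²⁺ [He]2s²2p¹, P²⁺ [Ne]3s²3p¹.
The numbers (kJ/mol): B 3660, N 4578, P 2914.
So the third ionization energies run P < B < N.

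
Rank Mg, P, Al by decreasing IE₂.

Consider each +1 ion: Mg⁺ still has 1 valence electron; P⁺ still has 4 valence electrons; Al⁺ still has 2 valence electrons.
All are still removing valence electrons, so compare the +1 ions as you would atoms: IE_2 generally rises across a period (higher Z_eff) and falls down a group (larger shell), subject to the usual subshell exceptions.
Valence configurations: Mg⁺ [Ne]3s¹, P⁺ [Ne]3s²3p², Al⁺ [Ne]3s².
Tabulated IE_2 (kJ/mol): Mg 1451, P 1907, Al 1817.
Putting it together, IE_2: Mg < Al < P.

P, Al, Mg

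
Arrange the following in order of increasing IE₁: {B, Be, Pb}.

First ionization energy rises across a period (greater Z_eff holds electrons more tightly) and falls down a group (valence electrons are farther from the nucleus).
Neither a single period nor a single group — weigh both effects.
B > Pb: the two effects oppose for this pair; the down-group effect wins (801 vs 716 kJ/mol).
Be > B: this pair runs against the simple trend — see the exception note.
Note the exception: Be has a higher first ionization energy than B, contrary to the simple trend — removing B's lone 2p electron is easier than breaking Be's filled 2s².
For reference (kJ/mol): Be 900, B 801, Pb 716.
So from lowest to highest: Pb < B < Be.

Pb < B < Be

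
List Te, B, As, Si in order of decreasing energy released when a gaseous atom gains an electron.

Electron affinity generally becomes more exothermic across a period toward the halogens and less exothermic down a group.
A diagonal step moves right (one effect) and down (the opposite effect) at once.
As > B: the two effects oppose for this pair; the across-period effect wins (78 vs 27 kJ/mol).
Si > As: period and group pull opposite ways; the down-group shift dominates (134 vs 78 kJ/mol).
Te > Si: period and group pull opposite ways; the across-period shift dominates (190 vs 134 kJ/mol).
Approximate values (kJ/mol): B 27, Si 134, As 78, Te 190.
So from highest to lowest: Te > Si > As > B.

Te, Si, As, B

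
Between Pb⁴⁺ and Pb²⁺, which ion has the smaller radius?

Both ions have Z = 82 protons, but Pb⁴⁺ has lost more electrons, so its remaining electrons feel a larger effective nuclear charge per electron and are pulled in more tightly.
Higher positive charge → smaller ion, so Pb²⁺ > Pb⁴⁺.

Pb⁴⁺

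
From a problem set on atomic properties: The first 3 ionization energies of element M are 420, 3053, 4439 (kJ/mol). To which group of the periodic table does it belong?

Group 1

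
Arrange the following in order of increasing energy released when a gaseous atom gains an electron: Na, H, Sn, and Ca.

EA tends to increase across a period and decrease down a group, though the pattern is less regular than for IE or radius.
Here both period and group differ, so the two effects have to be weighed against each other.
Na > Ca: the two effects oppose for this pair; the down-group effect wins (53 vs 2 kJ/mol).
H > Na: H sits above Na in group 1, so the down-group effect alone puts H higher.
Sn > H: period and group pull opposite ways; the across-period shift dominates (107 vs 73 kJ/mol).
Approximate values (kJ/mol): H 73, Na 53, Ca 2, Sn 107.
So from lowest to highest: Ca < Na < H < Sn.

Ca < Na < H < Sn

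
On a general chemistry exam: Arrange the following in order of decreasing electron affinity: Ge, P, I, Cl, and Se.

Cl > I > Se > Ge > P

Electron affinity generally becomes more exothermic across a period toward the halogens and less exothermic down a group.
These span different periods and groups, so the two trends combine.
Ge > P: this pair runs against the simple trend — see the exception note.
Se > Ge: Se lies to the right of Ge in period 4, so the across-period effect alone puts Se higher.
I > Se: period and group pull opposite ways; the across-period shift dominates (295 vs 195 kJ/mol).
Cl > I: Cl sits above I in group 17, so the down-group effect alone puts Cl higher.
Note the exception: Ge has a higher electron affinity than P, contrary to the simple trend — adding an electron to P's half-filled np³ subshell costs electron-pairing energy.
For reference (kJ/mol): P 72, Cl 349, Ge 119, Se 195, I 295.
So from highest to lowest: Cl > I > Se > Ge > P.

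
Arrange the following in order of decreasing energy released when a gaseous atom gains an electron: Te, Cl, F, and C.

C is in period 2, group 14; F is in period 2, group 17; Cl is in period 3, group 17; Te is in period 5, group 16.
EA tends to increase across a period and decrease down a group, though the pattern is less regular than for IE or radius.
Here both period and group differ, so the two effects have to be weighed against each other.
Te > C: period and group pull opposite ways; the across-period shift dominates (190 vs 122 kJ/mol).
F > Te: both effects reinforce here, so F is clearly the higher of the two.
Cl > F: this pair runs against the simple trend — see the exception note.
Note the exception: Cl has a higher electron affinity than F, contrary to the simple trend — F's small 2p subshell makes the incoming electron feel strong e⁻–e⁻ repulsion, so Cl actually releases more energy on gaining an electron.
For reference (kJ/mol): C 122, F 328, Cl 349, Te 190.
So from highest to lowest: Cl > F > Te > C.

Cl > F > Te > C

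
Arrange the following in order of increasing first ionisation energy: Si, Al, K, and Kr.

K < Al < Si < Kr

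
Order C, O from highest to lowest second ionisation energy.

O > C

Consider each +1 ion: C⁺ still has 3 valence electrons; O⁺ still has 5 valence electrons.
All are still removing valence electrons, so compare the +1 ions as you would atoms: IE_2 generally rises across a period (higher Z_eff) and falls down a group (larger shell), subject to the usual subshell exceptions.
Valence configurations: C⁺ [He]2s²2p¹, O⁺ [He]2s²2p³.
The numbers (kJ/mol): C 2353, O 3388.
Hence IE_2: C < O.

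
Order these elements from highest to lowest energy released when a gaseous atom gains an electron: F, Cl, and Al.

Cl, F, Al

F is in period 2, group 17; Al is in period 3, group 13; Cl is in period 3, group 17.
Electron affinity generally becomes more exothermic across a period toward the halogens and less exothermic down a group.
Neither a single period nor a single group — weigh both effects.
F > Al: relative to Al, both the across-period and down-group shifts push F's electron affinity up.
Cl > F: this pair runs against the simple trend — see the exception note.
Note the exception: Cl has a higher electron affinity than F, contrary to the simple trend — F's small 2p subshell makes the incoming electron feel strong e⁻–e⁻ repulsion, so Cl actually releases more energy on gaining an electron.
Tabulated electron affinity (kJ/mol): F 328, Al 42, Cl 349.
So from highest to lowest: Cl > F > Al.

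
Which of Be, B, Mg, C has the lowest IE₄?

C

IE_4 is the cost of taking one more electron from the +3 cation: Be³⁺ is already 1 electron into the core; B³⁺ is the bare [He] core; Mg³⁺ is already 1 electron into the core; C³⁺ still has 1 valence electron.
Pulling an electron out of a noble-gas core costs far more than removing a remaining valence electron, so Mg, Be and B sit at the high end of IE_4.
The numbers (kJ/mol): Be 21007, B 25026, Mg 10543, C 6223.
Overall IE_4 order: C < Mg < Be < B.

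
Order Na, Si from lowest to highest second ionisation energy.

Si < Na

The second ionization energy removes an electron from the +1 ion. For each element: Na⁺ is the bare [Ne] core; Si⁺ still has 3 valence electrons.
Breaking into a closed-shell core is much more expensive than removing a leftover valence electron — Na has the largest IE_2 here.
The numbers (kJ/mol): Na 4562, Si 1577.
Putting it together, IE_2: Si < Na.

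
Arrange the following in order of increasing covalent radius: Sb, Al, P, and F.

F < P < Al < Sb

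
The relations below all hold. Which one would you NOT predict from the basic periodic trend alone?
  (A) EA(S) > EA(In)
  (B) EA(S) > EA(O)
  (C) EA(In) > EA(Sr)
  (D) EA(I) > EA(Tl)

The general trend: electron affinity increases across a period and decreases down a group.
(A) S (period 3, group 16) vs In (period 5, group 13): the stated order agrees with the simple trend.
(B) S (period 3, group 16) vs O (period 2, group 16): the stated order contradicts the simple trend.
(C) In (period 5, group 13) vs Sr (period 5, group 2): the stated order agrees with the simple trend.
(D) I (period 5, group 17) vs Tl (period 6, group 13): the stated order agrees with the simple trend.
The exception is (B): the compact 2p subshell of O repels the added electron more than S's larger 3p does.

(B)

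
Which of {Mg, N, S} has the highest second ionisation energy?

Consider each +1 ion: Mg⁺ still has 1 valence electron; N⁺ still has 4 valence electrons; S⁺ still has 5 valence electrons.
All are still removing valence electrons, so compare the +1 ions as you would atoms: IE_2 generally rises across a period (higher Z_eff) and falls down a group (larger shell), subject to the usual subshell exceptions.
Valence configurations: Mg⁺ [Ne]3s¹, N⁺ [He]2s²2p², S⁺ [Ne]3s²3p³.
Tabulated IE_2 (kJ/mol): Mg 1451, N 2856, S 2252.
Hence IE_2: Mg < S < N.

N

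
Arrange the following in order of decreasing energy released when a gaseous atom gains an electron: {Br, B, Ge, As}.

Br > Ge > As > B

EA tends to increase across a period and decrease down a group, though the pattern is less regular than for IE or radius.
Here both period and group differ, so the two effects have to be weighed against each other.
As > B: period and group pull opposite ways; the across-period shift dominates (78 vs 27 kJ/mol).
Ge > As: this pair runs against the simple trend — see the exception note.
Br > Ge: both are in period 4; the period trend gives Br the larger value.
Note the exception: Ge has a higher electron affinity than As, contrary to the simple trend — adding an electron to As's half-filled 4p³ is unfavourable, so Ge (4p²) has the more exothermic EA.
For reference (kJ/mol): B 27, Ge 119, As 78, Br 325.
So from highest to lowest: Br > Ge > As > B.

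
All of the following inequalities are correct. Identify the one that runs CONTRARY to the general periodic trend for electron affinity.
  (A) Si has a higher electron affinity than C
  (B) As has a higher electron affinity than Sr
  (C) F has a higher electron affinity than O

(A)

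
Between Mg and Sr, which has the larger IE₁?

Mg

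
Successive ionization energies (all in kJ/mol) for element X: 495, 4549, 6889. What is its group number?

Group 1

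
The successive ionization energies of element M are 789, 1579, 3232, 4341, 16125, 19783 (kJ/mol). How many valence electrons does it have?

Look for the largest jump between consecutive ionization energies: IE5/IE4 ≈ 3.7, far larger than any earlier ratio.
That jump marks the point where a core electron is being removed. So the atom has 4 valence electrons.

4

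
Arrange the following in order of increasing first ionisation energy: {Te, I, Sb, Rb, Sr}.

Rb is in period 5, group 1; Sr is in period 5, group 2; Sb is in period 5, group 15; Te is in period 5, group 16; I is in period 5, group 17.
IE₁ increases left→right with effective nuclear charge and decreases top→bottom as the valence shell moves farther out.
All lie in period 5, so first ionization energy increases left to right.
So from lowest to highest: Rb < Sr < Sb < Te < I.

Rb < Sr < Sb < Te < I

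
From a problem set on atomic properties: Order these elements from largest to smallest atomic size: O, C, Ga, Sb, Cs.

C is in period 2, group 14; O is in period 2, group 16; Ga is in period 4, group 13; Sb is in period 5, group 15; Cs is in period 6, group 1.
Atomic radius shrinks across a period as nuclear charge pulls the same shell inward, and grows down a group as new shells are added.
Neither a single period nor a single group — weigh both effects.
C > O: both are in period 2; the period trend gives C the larger value.
Ga > C: both effects reinforce here, so Ga is clearly the larger of the two.
Sb > Ga: the two effects oppose for this pair; the down-group effect wins (140 vs 124 pm).
Cs > Sb: both effects reinforce here, so Cs is clearly the larger of the two.
For reference (pm): C 75, O 63, Ga 124, Sb 140, Cs 232.
So from largest to smallest: Cs > Sb > Ga > C > O.

Cs > Sb > Ga > C > O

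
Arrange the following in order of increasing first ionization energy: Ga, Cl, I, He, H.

Ga < I < Cl < H < He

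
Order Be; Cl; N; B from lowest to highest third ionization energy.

After 2 electrons have been removed, what remains? Be²⁺ is the bare [He] core; Cl²⁺ still has 5 valence electrons; N²⁺ still has 3 valence electrons; B²⁺ still has 1 valence electron.
Core electrons are held far more tightly than valence electrons, so Be tops the IE_3 order.
Valence configurations: Cl²⁺ [Ne]3s²3p³, N²⁺ [He]2s²2p¹, B²⁺ [He]2s¹.
The numbers (kJ/mol): Be 14849, Cl 3822, N 4578, B 3660.
Hence IE_3: B < Cl < N < Be.

B < Cl < N < Be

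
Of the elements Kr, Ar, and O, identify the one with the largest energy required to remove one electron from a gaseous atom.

IE₁ increases left→right with effective nuclear charge and decreases top→bottom as the valence shell moves farther out.
Neither a single period nor a single group — weigh both effects.
Kr > O: the two effects oppose for this pair; the across-period effect wins (1351 vs 1314 kJ/mol).
Ar > Kr: they share group 18; the group trend gives Ar the larger value.
For reference (kJ/mol): O 1314, Ar 1521, Kr 1351.
The largest energy required to remove one electron from a gaseous atom among these belongs to Ar.

Ar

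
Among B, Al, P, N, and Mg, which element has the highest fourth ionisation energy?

B

IE_4 is the cost of taking one more electron from the +3 cation: B³⁺ is the bare [He] core; Al³⁺ is the bare [Ne] core; P³⁺ still has 2 valence electrons; N³⁺ still has 2 valence electrons; Mg³⁺ is already 1 electron into the core.
Breaking into a closed-shell core is much more expensive than removing a leftover valence electron — Mg, Al and B have the largest IE_4 here.
Valence configurations: P³⁺ [Ne]3s², N³⁺ [He]2s².
Tabulated IE_4 (kJ/mol): B 25026, Al 11577, P 4964, N 7475, Mg 10543.
So the fourth ionization energies run P < N < Mg < Al < B.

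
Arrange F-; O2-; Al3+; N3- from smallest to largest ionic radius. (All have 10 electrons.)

Al3+, F-, O2-, N3-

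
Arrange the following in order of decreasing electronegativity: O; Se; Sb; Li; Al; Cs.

EN rises left→right (higher Z_eff, smaller atoms) and falls top→bottom (larger, more shielded atoms).
These span different periods and groups, so the two trends combine.
Li > Cs: they share group 1; the group trend gives Li the larger value.
Al > Li: the two effects oppose for this pair; the across-period effect wins (1.61 vs 0.98).
Sb > Al: the two effects oppose for this pair; the across-period effect wins (2.05 vs 1.61).
Se > Sb: relative to Sb, both the across-period and down-group shifts push Se's electronegativity up.
O > Se: O sits above Se in group 16, so the down-group effect alone puts O higher.
Approximate values (Pauling): Li 0.98, O 3.44, Al 1.61, Se 2.55, Sb 2.05, Cs 0.79.
So from highest to lowest: O > Se > Sb > Al > Li > Cs.

O > Se > Sb > Al > Li > Cs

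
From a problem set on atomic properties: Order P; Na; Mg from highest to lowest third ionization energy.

Mg > Na > P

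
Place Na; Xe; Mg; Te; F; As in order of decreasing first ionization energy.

F, Xe, As, Te, Mg, Na

F is in period 2, group 17; Na is in period 3, group 1; Mg is in period 3, group 2; As is in period 4, group 15; Te is in period 5, group 16; Xe is in period 5, group 18.
Across a period the outer electron is held more tightly (higher IE₁); down a group it sits in a higher shell, more shielded, and comes off more easily.
These span different periods and groups, so the two trends combine.
Mg > Na: Mg lies to the right of Na in period 3, so the across-period effect alone puts Mg higher.
Te > Mg: period and group pull opposite ways; the across-period shift dominates (869 vs 738 kJ/mol).
As > Te: period and group pull opposite ways; the down-group shift dominates (947 vs 869 kJ/mol).
Xe > As: the two effects oppose for this pair; the across-period effect wins (1170 vs 947 kJ/mol).
F > Xe: period and group pull opposite ways; the down-group shift dominates (1681 vs 1170 kJ/mol).
For reference (kJ/mol): F 1681, Na 496, Mg 738, As 947, Te 869, Xe 1170.
So from highest to lowest: F > Xe > As > Te > Mg > Na.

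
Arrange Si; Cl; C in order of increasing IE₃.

Si < Cl < C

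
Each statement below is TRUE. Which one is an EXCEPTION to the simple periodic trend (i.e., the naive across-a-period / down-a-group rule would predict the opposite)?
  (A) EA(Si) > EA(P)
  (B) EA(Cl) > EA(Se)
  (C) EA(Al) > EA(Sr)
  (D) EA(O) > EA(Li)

The general trend: electron affinity increases across a period and decreases down a group.
(A) Si (period 3, group 14) vs P (period 3, group 15): the stated order contradicts the simple trend.
(B) Cl (period 3, group 17) vs Se (period 4, group 16): the stated order agrees with the simple trend.
(C) Al (period 3, group 13) vs Sr (period 5, group 2): the stated order agrees with the simple trend.
(D) O (period 2, group 16) vs Li (period 2, group 1): the stated order agrees with the simple trend.
The exception is (A): adding an electron to P's half-filled 3p³ is unfavourable, so Si (3p²) has the more exothermic EA.

(A)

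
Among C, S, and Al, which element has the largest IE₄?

Al

Consider each +3 ion: C³⁺ still has 1 valence electron; S³⁺ still has 3 valence electrons; Al³⁺ is the bare [Ne] core.
Breaking into a closed-shell core is much more expensive than removing a leftover valence electron — Al has the largest IE_4 here.
Valence configurations: C³⁺ [He]2s¹, S³⁺ [Ne]3s²3p¹.
Tabulated IE_4 (kJ/mol): C 6223, S 4556, Al 11577.
Hence IE_4: S < C < Al.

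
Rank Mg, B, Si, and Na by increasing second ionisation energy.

Mg < Si < B < Na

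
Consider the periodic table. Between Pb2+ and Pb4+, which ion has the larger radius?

Pb2+

Both ions have Z = 82 protons, but Pb4+ has lost more electrons, so its remaining electrons feel a larger effective nuclear charge per electron and are pulled in more tightly.
Higher positive charge → smaller ion, so Pb2+ > Pb4+.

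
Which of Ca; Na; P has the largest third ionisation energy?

Na

The third ionization energy removes an electron from the +2 ion. For each element: Ca²⁺ is the bare [Ar] core; Na²⁺ is already 1 electron into the core; P²⁺ still has 3 valence electrons.
Core electrons are held far more tightly than valence electrons, so Ca and Na top the IE_3 order.
The numbers (kJ/mol): Ca 4912, Na 6910, P 2914.
Putting it together, IE_3: P < Ca < Na.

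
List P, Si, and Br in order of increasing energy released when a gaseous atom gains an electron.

Atoms with high Z_eff and room in the valence shell (especially the halogens) have the most exothermic electron affinities.
Neither a single period nor a single group — weigh both effects.
Si > P: this pair runs against the simple trend — see the exception note.
Br > Si: the two effects oppose for this pair; the across-period effect wins (325 vs 134 kJ/mol).
Note the exception: Si has a higher electron affinity than P, contrary to the simple trend — adding an electron to P's half-filled 3p³ is unfavourable, so Si (3p²) has the more exothermic EA.
Approximate values (kJ/mol): Si 134, P 72, Br 325.
So from lowest to highest: P < Si < Br.

P, Si, Br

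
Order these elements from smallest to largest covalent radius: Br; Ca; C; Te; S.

C < S < Br < Te < Ca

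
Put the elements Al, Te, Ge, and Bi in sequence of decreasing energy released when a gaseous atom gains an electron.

Te > Ge > Bi > Al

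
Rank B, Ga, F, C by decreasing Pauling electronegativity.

F > C > B > Ga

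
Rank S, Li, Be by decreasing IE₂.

IE_2 is the cost of taking one more electron from the +1 cation: S⁺ still has 5 valence electrons; Li⁺ is the bare [He] core; Be⁺ still has 1 valence electron.
Breaking into a closed-shell core is much more expensive than removing a leftover valence electron — Li has the largest IE_2 here.
Valence configurations: S⁺ [Ne]3s²3p³, Be⁺ [He]2s¹.
Approximate IE_2 values (kJ/mol): S 2252, Li 7298, Be 1757.
Putting it together, IE_2: Be < S < Li.

Li > S > Be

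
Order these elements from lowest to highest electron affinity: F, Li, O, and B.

Li is in period 2, group 1; B is in period 2, group 13; O is in period 2, group 16; F is in period 2, group 17.
Atoms with high Z_eff and room in the valence shell (especially the halogens) have the most exothermic electron affinities.
All lie in period 2; the across-period trend (electron affinity increases left to right) applies, with the exception below.
Note the exception: Li has a higher electron affinity than B, contrary to the simple trend — B's ns²np¹ configuration gives only a small electron affinity — the sparsely filled np subshell binds an added electron weakly.
For reference (kJ/mol): Li 60, B 27, O 141, F 328.
So from lowest to highest: B < Li < O < F.

B < Li < O < F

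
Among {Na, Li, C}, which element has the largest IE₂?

Li

After 1 electron has been removed, what remains? Na⁺ is the bare [Ne] core; Li⁺ is the bare [He] core; C⁺ still has 3 valence electrons.
Breaking into a closed-shell core is much more expensive than removing a leftover valence electron — Na and Li have the largest IE_2 here.
The numbers (kJ/mol): Na 4562, Li 7298, C 2353.
Overall IE_2 order: C < Na < Li.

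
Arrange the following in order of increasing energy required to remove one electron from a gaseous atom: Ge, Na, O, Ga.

Na < Ga < Ge < O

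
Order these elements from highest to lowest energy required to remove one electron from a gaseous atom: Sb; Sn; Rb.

Sb > Sn > Rb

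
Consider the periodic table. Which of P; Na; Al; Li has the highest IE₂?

Li

After 1 electron has been removed, what remains? P⁺ still has 4 valence electrons; Na⁺ is the bare [Ne] core; Al⁺ still has 2 valence electrons; Li⁺ is the bare [He] core.
Breaking into a closed-shell core is much more expensive than removing a leftover valence electron — Na and Li have the largest IE_2 here.
Valence configurations: P⁺ [Ne]3s²3p², Al⁺ [Ne]3s².
Approximate IE_2 values (kJ/mol): P 1907, Na 4562, Al 1817, Li 7298.
Putting it together, IE_2: Al < P < Na < Li.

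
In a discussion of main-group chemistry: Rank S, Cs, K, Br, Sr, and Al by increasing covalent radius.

S < Br < Al < Sr < K < Cs

Al is in period 3, group 13; S is in period 3, group 16; K is in period 4, group 1; Br is in period 4, group 17; Sr is in period 5, group 2; Cs is in period 6, group 1.
Atomic radius shrinks across a period as nuclear charge pulls the same shell inward, and grows down a group as new shells are added.
Here both period and group differ, so the two effects have to be weighed against each other.
Br > S: the two effects oppose for this pair; the down-group effect wins (114 vs 103 pm).
Al > Br: period and group pull opposite ways; the across-period shift dominates (126 vs 114 pm).
Sr > Al: relative to Al, both the across-period and down-group shifts push Sr's atomic radius up.
K > Sr: period and group pull opposite ways; the across-period shift dominates (196 vs 185 pm).
Cs > K: Cs sits below K in group 1, so the down-group effect alone puts Cs larger.
Approximate values (pm): Al 126, S 103, K 196, Br 114, Sr 185, Cs 232.
So from smallest to largest: S < Br < Al < Sr < K < Cs.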